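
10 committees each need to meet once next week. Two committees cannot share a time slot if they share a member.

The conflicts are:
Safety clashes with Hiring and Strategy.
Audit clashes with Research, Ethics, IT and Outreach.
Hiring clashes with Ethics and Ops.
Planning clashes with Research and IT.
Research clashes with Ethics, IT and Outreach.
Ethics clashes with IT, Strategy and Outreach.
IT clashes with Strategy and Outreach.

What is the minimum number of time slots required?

5

Audit, Research, Ethics, IT, Outreach are mutually in conflict, so at least 5 time slots are needed.
A valid assignment using 5 time slots: Safety=1, Audit=5, Hiring=2, Planning=1, Research=3, Ethics=1, IT=2, Strategy=3, Ops=1, Outreach=4. Each listed conflict is separated.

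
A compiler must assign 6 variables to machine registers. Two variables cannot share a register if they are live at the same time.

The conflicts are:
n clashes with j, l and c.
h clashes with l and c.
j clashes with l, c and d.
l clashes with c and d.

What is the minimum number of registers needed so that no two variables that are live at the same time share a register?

4

n, j, l, c pairwise conflict, so at least 4 registers are needed.
4 registers suffice: register 1 → {l}; register 2 → {c, d}; register 3 → {h, j}; register 4 → {n}. Each listed conflict is separated.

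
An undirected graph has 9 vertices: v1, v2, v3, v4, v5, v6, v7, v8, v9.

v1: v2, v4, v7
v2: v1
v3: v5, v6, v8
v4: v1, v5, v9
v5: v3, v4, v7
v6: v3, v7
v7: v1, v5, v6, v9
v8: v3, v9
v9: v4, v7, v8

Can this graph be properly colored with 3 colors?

Yes

The chromatic number is 3. The cycle v7-v5-v3-v8-v9-v7 has odd length 5, so it cannot be 2-colored; at least 3 colors are needed.
3 colors suffice: color R → {v2, v3, v4, v7}; color B → {v1, v5, v6, v9}; color G → {v8}.
That is already a proper 3-coloring.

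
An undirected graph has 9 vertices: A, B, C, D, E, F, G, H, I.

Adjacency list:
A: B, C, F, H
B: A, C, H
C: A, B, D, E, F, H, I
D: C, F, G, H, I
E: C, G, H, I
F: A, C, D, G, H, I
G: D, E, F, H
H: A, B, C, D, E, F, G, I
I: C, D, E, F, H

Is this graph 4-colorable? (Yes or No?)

C, D, F, H, I are mutually adjacent (a clique of size 5), so at least 5 colors are needed.
So 4 colors are not enough.

No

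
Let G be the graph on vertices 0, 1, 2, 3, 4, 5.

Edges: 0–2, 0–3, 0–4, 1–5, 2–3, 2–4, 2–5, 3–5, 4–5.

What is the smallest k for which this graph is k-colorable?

3

0, 2, 4 are mutually adjacent, so at least 3 colors are needed.
3 colors suffice: color red → {0, 5}; color blue → {1, 2}; color green → {3, 4}. Every edge joins two different colors.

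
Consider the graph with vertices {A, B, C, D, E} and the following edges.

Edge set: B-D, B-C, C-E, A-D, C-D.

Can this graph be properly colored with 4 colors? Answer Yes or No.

Yes

The chromatic number is 3. B, C, D are pairwise adjacent, so at least 3 colors are needed.
One proper 3-coloring: A=2, B=3, C=2, D=1, E=1.
Since 4 ≥ 3, a proper 4-coloring certainly exists.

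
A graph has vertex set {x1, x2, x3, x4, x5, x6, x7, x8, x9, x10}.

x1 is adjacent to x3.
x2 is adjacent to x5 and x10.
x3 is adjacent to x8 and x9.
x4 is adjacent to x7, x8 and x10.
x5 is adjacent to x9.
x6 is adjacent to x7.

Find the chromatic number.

The cycle x9-x5-x2-x10-x4-x8-x3-x9 has odd length 7, so it cannot be 2-colored; at least 3 colors are needed.
One proper 3-coloring: x1=2, x2=1, x3=1, x4=1, x5=2, x6=1, x7=2, x8=2, x9=3, x10=2. No two adjacent vertices share a color.

3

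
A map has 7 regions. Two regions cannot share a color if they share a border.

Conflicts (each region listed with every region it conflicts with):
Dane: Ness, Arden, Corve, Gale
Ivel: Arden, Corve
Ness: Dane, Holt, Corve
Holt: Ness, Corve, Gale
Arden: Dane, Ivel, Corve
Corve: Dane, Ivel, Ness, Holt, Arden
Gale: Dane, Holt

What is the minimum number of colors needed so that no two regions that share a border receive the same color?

Ivel, Arden, Corve pairwise conflict, so at least 3 colors are needed.
3 colors suffice: color 1 → {Corve, Gale}; color 2 → {Dane, Ivel, Holt}; color 3 → {Ness, Arden}. No two conflicting regions share a color.

3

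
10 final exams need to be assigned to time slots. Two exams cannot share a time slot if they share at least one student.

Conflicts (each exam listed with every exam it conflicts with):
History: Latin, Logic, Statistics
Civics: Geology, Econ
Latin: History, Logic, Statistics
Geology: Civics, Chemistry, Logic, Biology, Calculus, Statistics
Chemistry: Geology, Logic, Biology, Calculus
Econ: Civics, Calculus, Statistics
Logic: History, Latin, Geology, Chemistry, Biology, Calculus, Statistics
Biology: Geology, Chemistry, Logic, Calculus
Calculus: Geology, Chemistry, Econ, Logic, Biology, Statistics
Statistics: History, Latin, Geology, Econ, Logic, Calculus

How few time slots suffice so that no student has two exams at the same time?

5

Geology, Chemistry, Logic, Biology, Calculus pairwise conflict, so at least 5 time slots are needed.
A valid assignment using 5 time slots: History=3, Civics=2, Latin=4, Geology=3, Chemistry=2, Econ=1, Logic=1, Biology=5, Calculus=4, Statistics=2. Each listed conflict is separated.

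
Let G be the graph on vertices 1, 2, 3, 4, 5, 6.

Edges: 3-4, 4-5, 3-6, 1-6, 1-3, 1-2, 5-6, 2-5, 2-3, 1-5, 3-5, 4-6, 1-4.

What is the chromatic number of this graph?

1, 3, 4, 5, 6 form a clique, so at least 5 colors are needed.
A valid assignment using 5 colors: 1=c, 2=d, 3=b, 4=e, 5=a, 6=d. Every edge joins two different colors.

5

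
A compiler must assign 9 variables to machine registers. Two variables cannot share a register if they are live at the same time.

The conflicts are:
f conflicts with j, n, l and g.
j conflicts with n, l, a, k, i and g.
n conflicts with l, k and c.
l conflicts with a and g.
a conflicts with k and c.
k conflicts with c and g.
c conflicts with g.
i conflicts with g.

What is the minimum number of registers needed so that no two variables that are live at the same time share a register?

4

f, j, n, l are mutually in conflict, so at least 4 registers are needed.
4 registers suffice: register 1 → {j, c}; register 2 → {n, a, g}; register 3 → {l, k, i}; register 4 → {f}. No two conflicting variables share a register.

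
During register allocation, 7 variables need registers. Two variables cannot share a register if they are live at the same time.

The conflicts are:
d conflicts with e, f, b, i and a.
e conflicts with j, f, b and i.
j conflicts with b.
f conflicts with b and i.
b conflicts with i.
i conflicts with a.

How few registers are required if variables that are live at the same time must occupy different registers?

5

d, e, f, b, i pairwise conflict, so at least 5 registers are needed.
5 registers suffice: register 1 → {e, a}; register 2 → {j, i}; register 3 → {b}; register 4 → {d}; register 5 → {f}. Each listed conflict is separated.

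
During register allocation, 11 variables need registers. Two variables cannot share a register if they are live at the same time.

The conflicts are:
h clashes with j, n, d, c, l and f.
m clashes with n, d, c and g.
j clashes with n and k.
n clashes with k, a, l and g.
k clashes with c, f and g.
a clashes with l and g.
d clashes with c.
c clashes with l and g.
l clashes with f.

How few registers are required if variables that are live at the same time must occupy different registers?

3

m, d, c are mutually in conflict, so at least 3 registers are needed.
Using 3 registers: h=2, m=2, j=3, n=1, k=2, a=2, d=3, c=1, l=3, f=1, g=3. Every pair that conflicts lands in different registers.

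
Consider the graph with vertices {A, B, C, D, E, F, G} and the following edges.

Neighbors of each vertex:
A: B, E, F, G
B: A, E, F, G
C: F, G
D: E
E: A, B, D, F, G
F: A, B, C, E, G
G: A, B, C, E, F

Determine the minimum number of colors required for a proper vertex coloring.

5

A, B, E, F, G form a clique, so at least 5 colors are needed.
A valid assignment using 5 colors: A=purple, B=yellow, C=blue, D=red, E=blue, F=red, G=green. No two adjacent vertices share a color.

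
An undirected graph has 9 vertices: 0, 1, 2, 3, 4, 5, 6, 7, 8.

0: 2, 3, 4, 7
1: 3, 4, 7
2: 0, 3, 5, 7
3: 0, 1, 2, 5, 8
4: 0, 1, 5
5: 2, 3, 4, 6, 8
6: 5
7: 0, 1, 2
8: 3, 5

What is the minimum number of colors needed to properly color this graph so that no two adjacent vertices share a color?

3

0, 2, 7 form a triangle, so at least 3 colors are needed.
3 colors suffice: color a → {0, 1, 5}; color b → {3, 4, 6, 7}; color c → {2, 8}. Every edge joins two different colors.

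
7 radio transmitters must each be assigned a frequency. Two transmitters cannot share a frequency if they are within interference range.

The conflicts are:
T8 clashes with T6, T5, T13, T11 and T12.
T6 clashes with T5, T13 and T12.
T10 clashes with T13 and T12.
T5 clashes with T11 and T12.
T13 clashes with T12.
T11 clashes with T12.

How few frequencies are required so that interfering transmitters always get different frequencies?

4

T8, T5, T11, T12 all conflict with each other, so at least 4 frequencies are needed.
A valid assignment using 4 frequencies: T8=2, T6=4, T10=2, T5=3, T13=3, T11=4, T12=1. Every pair that conflicts lands in different frequencies.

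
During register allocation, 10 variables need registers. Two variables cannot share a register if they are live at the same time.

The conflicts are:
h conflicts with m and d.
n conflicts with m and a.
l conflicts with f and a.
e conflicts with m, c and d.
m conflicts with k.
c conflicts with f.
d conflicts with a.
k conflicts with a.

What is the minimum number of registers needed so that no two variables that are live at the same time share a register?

3

The cycle a-d-e-m-k-a has odd length 5, so it cannot be 2-colored; at least 3 registers are needed.
3 registers suffice: register 1 → {m, f, a}; register 2 → {h, n, l, e, k}; register 3 → {c, d}. No two conflicting variables share a register.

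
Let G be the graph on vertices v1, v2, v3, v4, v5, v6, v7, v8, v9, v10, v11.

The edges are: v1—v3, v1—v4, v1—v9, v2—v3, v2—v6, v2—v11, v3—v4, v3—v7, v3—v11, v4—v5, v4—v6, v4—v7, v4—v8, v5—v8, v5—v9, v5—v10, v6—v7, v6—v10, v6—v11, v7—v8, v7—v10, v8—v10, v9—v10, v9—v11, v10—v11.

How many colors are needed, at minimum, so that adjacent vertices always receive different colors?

3

v1, v3, v4 form a triangle, so at least 3 colors are needed.
3 colors suffice: color R → {v2, v4, v10}; color B → {v3, v6, v8, v9}; color G → {v1, v5, v7, v11}. Every edge joins two different colors.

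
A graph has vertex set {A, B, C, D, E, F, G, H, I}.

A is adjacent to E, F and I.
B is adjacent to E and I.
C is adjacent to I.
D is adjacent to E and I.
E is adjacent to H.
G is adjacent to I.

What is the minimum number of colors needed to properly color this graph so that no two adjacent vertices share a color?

2

G and I are adjacent, so at least 2 colors are needed.
A valid assignment using 2 colors: A=2, B=2, C=2, D=2, E=1, F=1, G=2, H=2, I=1. No two adjacent vertices share a color.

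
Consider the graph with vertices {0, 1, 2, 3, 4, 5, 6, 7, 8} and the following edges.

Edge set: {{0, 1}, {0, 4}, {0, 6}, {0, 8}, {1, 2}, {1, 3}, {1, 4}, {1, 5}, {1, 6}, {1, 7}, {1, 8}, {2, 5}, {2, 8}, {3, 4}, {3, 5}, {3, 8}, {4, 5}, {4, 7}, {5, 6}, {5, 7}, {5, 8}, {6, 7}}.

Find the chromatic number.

4

1, 2, 5, 8 are mutually adjacent (a clique of size 4), so at least 4 colors are needed.
4 colors suffice: color a → {1}; color b → {0, 5}; color c → {4, 6, 8}; color d → {2, 3, 7}. No two adjacent vertices share a color.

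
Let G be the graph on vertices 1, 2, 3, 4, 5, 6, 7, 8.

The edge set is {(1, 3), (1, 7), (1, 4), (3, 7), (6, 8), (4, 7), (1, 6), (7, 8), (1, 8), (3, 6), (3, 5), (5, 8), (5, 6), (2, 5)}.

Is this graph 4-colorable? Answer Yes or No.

Yes

The chromatic number is 3. 1, 3, 7 are pairwise adjacent, so at least 3 colors are needed.
One proper 3-coloring: 1=red, 2=blue, 3=green, 4=green, 5=red, 6=blue, 7=blue, 8=green.
Since 4 ≥ 3, a proper 4-coloring certainly exists.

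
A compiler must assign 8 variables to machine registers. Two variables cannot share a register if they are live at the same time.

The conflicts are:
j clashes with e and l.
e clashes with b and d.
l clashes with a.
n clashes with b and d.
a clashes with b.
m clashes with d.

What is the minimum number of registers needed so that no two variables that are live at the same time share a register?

The cycle a-l-j-e-b-a has odd length 5, so it cannot be 2-colored; at least 3 registers are needed.
3 registers suffice: j=1, e=2, l=2, n=2, a=3, m=2, b=1, d=1. Each listed conflict is separated.

3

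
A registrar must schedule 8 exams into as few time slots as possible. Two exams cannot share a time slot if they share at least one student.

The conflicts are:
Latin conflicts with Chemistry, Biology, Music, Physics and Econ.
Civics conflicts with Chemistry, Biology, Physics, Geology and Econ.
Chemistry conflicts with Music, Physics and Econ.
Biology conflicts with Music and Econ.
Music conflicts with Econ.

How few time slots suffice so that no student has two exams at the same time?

Latin, Chemistry, Music, Econ pairwise conflict, so at least 4 time slots are needed.
4 time slots suffice: time slot 1 → {Physics, Geology, Econ}; time slot 2 → {Latin, Civics}; time slot 3 → {Chemistry, Biology}; time slot 4 → {Music}. Each listed conflict is separated.

4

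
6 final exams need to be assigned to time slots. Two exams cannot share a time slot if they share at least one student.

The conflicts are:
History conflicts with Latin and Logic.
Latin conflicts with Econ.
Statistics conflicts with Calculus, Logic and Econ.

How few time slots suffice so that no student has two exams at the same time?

3

The cycle Statistics-Logic-History-Latin-Econ-Statistics has odd length 5, so it cannot be 2-colored; at least 3 time slots are needed.
3 time slots suffice: time slot 1 → {History, Statistics}; time slot 2 → {Latin, Calculus, Logic}; time slot 3 → {Econ}. Each listed conflict is separated.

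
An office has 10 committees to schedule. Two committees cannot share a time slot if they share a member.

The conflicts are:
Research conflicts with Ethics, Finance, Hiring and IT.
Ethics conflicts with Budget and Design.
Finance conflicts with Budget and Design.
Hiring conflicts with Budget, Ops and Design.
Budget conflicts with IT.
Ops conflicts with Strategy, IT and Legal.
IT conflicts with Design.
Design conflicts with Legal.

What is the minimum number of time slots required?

2

Budget and IT conflict, so at least 2 time slots are needed.
A valid assignment using 2 time slots: Research=1, Ethics=2, Finance=2, Hiring=2, Budget=1, Ops=1, Strategy=2, IT=2, Design=1, Legal=2. No two conflicting committees share a time slot.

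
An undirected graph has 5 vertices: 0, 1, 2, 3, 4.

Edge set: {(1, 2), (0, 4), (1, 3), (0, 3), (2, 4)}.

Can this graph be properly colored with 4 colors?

Yes

The chromatic number is 3. The cycle 3-0-4-2-1-3 has odd length 5, so it cannot be 2-colored; at least 3 colors are needed.
A valid assignment using 3 colors: 0=b, 1=a, 2=b, 3=c, 4=a.
Since 4 ≥ 3, a proper 4-coloring certainly exists.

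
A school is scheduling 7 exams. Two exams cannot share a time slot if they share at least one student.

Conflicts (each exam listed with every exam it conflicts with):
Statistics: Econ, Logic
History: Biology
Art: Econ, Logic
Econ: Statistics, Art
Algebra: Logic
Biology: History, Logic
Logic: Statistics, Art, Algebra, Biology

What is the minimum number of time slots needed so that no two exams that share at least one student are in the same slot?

2

Statistics and Econ conflict, so at least 2 time slots are needed.
2 time slots suffice: Statistics=2, History=1, Art=2, Econ=1, Algebra=2, Biology=2, Logic=1. Every pair that conflicts lands in different time slots.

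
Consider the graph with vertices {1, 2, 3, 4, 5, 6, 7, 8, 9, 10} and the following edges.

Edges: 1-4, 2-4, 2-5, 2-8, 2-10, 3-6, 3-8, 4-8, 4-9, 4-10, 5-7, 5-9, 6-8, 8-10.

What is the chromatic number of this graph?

4

2, 4, 8, 10 are pairwise adjacent (a clique of size 4), so at least 4 colors are needed.
A valid assignment using 4 colors: 1=a, 2=c, 3=c, 4=b, 5=a, 6=b, 7=b, 8=a, 9=c, 10=d. Each edge has distinct colors on its endpoints.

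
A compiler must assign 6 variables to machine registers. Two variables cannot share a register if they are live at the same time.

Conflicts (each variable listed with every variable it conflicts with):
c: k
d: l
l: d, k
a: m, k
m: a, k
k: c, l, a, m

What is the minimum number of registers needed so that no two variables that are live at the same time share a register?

a, m, k are mutually in conflict, so at least 3 registers are needed.
A valid assignment using 3 registers: c=2, d=1, l=2, a=2, m=3, k=1. No two conflicting variables share a register.

3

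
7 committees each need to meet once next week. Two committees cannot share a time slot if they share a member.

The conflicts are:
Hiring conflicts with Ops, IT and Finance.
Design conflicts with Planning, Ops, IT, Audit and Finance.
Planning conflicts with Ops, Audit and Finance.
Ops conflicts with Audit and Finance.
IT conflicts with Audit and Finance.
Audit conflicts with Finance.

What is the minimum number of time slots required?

Design, Planning, Ops, Audit, Finance pairwise conflict, so at least 5 time slots are needed.
5 time slots suffice: Hiring=2, Design=3, Planning=5, Ops=4, IT=4, Audit=2, Finance=1. Every pair that conflicts lands in different time slots.

5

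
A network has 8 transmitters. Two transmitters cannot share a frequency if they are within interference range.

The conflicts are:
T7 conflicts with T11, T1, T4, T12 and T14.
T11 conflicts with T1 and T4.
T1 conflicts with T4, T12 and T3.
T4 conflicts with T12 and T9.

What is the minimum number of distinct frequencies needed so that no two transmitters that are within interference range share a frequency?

T7, T11, T1, T4 are mutually in conflict, so at least 4 frequencies are needed.
Using 4 frequencies: T7=1, T11=4, T1=2, T4=3, T12=4, T14=2, T3=1, T9=1. Every pair that conflicts lands in different frequencies.

4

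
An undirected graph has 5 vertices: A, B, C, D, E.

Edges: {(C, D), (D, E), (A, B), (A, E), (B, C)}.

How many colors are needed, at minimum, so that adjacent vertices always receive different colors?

3

The cycle D-E-A-B-C-D has odd length 5, so it cannot be 2-colored; at least 3 colors are needed.
3 colors suffice: A=red, B=blue, C=green, D=red, E=blue. No two adjacent vertices share a color.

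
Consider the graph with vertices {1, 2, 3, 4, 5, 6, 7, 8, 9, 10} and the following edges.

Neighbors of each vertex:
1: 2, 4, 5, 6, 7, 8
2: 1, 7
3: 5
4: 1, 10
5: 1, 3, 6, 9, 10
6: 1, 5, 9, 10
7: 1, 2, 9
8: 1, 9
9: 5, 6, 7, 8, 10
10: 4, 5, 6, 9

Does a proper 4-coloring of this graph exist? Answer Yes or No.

Yes

The chromatic number is 4. 5, 6, 9, 10 are mutually adjacent (a clique of size 4), so at least 4 colors are needed.
One proper 4-coloring: 1=red, 2=green, 3=red, 4=blue, 5=blue, 6=yellow, 7=blue, 8=blue, 9=red, 10=green.
That is already a proper 4-coloring.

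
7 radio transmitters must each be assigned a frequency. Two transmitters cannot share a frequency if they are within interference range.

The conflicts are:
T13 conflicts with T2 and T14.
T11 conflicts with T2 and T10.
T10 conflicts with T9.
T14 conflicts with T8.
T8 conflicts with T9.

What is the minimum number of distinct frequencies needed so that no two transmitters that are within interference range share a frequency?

3

The cycle T11-T2-T13-T14-T8-T9-T10-T11 has odd length 7, so it cannot be 2-colored; at least 3 frequencies are needed.
A valid assignment using 3 frequencies: T13=2, T11=3, T2=1, T10=2, T14=1, T8=2, T9=1. Every pair that conflicts lands in different frequencies.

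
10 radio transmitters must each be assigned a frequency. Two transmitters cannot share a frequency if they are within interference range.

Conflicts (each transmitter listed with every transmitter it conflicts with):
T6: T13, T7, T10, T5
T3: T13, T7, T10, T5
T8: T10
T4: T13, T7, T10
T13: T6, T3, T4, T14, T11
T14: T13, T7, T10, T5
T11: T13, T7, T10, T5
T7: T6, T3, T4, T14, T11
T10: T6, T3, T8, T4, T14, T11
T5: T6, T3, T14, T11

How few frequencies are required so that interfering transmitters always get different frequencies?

T3 and T7 conflict, so at least 2 frequencies are needed.
2 frequencies suffice: frequency 1 → {T13, T7, T10, T5}; frequency 2 → {T6, T3, T8, T4, T14, T11}. No two conflicting transmitters share a frequency.

2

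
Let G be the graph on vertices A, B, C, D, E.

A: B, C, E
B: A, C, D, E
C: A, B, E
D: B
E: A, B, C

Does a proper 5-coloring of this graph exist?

Yes

The chromatic number is 4. A, B, C, E are mutually adjacent (a clique of size 4), so at least 4 colors are needed.
4 colors suffice: A=4, B=1, C=3, D=2, E=2.
Since 5 ≥ 4, a proper 5-coloring certainly exists.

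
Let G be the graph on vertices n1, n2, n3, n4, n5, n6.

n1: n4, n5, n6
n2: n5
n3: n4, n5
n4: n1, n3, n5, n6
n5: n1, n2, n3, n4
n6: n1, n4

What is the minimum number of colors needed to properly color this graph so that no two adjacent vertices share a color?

n3, n4, n5 are mutually adjacent, so at least 3 colors are needed.
3 colors suffice: color 1 → {n5, n6}; color 2 → {n2, n4}; color 3 → {n1, n3}. No two adjacent vertices share a color.

3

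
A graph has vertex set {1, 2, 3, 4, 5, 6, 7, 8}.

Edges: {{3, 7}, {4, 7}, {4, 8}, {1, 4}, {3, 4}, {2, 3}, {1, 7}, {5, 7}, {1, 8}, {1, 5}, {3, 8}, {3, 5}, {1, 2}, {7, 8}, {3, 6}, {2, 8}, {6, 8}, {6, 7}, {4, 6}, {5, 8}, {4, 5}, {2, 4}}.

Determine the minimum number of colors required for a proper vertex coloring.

1, 4, 5, 7, 8 are pairwise adjacent (a clique of size 5), so at least 5 colors are needed.
5 colors suffice: color a → {4}; color b → {8}; color c → {2, 7}; color d → {1, 3}; color e → {5, 6}. Every edge joins two different colors.

5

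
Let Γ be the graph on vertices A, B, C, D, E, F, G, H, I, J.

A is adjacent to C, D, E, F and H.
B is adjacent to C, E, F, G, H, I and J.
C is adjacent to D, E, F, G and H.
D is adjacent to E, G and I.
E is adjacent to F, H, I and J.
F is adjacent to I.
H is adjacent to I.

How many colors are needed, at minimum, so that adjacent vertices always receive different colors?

B, E, H, I are pairwise adjacent (a clique of size 4), so at least 4 colors are needed.
A valid assignment using 4 colors: A=blue, B=blue, C=green, D=yellow, E=red, F=yellow, G=red, H=yellow, I=green, J=green. Every edge joins two different colors.

4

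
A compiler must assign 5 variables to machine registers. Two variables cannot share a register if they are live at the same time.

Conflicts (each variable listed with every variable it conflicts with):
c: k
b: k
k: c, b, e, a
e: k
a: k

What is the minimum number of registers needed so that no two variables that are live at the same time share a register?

c and k conflict, so at least 2 registers are needed.
2 registers suffice: register 1 → {k}; register 2 → {c, b, e, a}. Each listed conflict is separated.

2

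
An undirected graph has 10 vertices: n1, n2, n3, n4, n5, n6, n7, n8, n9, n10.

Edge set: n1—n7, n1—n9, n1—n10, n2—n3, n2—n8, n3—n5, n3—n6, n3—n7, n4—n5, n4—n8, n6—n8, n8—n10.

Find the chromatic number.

The cycle n3-n5-n4-n8-n6-n3 has odd length 5, so it cannot be 2-colored; at least 3 colors are needed.
3 colors suffice: color R → {n1, n3, n8}; color B → {n2, n4, n6, n7, n9, n10}; color G → {n5}. Every edge joins two different colors.

3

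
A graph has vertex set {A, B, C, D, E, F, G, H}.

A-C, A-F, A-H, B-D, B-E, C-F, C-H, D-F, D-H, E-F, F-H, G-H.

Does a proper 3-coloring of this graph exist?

No

A, C, F, H are mutually adjacent (a clique of size 4), so at least 4 colors are needed.
So 3 colors are not enough.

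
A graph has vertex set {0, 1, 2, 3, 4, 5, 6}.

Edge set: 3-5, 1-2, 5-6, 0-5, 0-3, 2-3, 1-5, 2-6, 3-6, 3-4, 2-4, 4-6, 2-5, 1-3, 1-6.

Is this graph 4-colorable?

1, 2, 3, 5, 6 form a clique, so at least 5 colors are needed.
So 4 colors are not enough.

No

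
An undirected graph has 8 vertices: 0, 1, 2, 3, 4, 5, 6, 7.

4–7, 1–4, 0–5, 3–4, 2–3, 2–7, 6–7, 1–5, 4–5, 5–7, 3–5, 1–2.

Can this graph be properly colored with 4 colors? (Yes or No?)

Yes

The chromatic number is 3. 4, 5, 7 are pairwise adjacent, so at least 3 colors are needed.
One proper 3-coloring: 0=blue, 1=blue, 2=red, 3=blue, 4=green, 5=red, 6=red, 7=blue.
Since 4 ≥ 3, a proper 4-coloring certainly exists.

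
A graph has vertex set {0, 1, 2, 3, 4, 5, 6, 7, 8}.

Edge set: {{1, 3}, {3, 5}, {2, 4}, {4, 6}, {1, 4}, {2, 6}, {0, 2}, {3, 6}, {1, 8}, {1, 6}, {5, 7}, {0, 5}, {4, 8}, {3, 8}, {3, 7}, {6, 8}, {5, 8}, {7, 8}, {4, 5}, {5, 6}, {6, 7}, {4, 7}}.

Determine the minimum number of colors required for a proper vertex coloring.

5

4, 5, 6, 7, 8 are mutually adjacent (a clique of size 5), so at least 5 colors are needed.
A valid assignment using 5 colors: 0=red, 1=yellow, 2=green, 3=blue, 4=blue, 5=yellow, 6=red, 7=purple, 8=green. Each edge has distinct colors on its endpoints.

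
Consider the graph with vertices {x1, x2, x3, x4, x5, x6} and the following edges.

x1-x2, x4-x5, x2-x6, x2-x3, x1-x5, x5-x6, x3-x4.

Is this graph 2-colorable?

The cycle x3-x2-x6-x5-x4-x3 has odd length 5, so it cannot be 2-colored; at least 3 colors are needed.
So 2 colors are not enough.

No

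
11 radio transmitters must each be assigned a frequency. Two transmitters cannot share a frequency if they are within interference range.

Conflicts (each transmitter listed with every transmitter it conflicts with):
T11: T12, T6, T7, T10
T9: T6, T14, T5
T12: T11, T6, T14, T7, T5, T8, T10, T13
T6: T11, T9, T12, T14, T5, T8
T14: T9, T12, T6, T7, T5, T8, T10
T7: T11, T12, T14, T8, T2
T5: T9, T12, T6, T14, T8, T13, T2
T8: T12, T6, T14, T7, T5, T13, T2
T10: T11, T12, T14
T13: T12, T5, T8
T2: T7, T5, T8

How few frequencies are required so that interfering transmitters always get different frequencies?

5

T12, T6, T14, T5, T8 are mutually in conflict, so at least 5 frequencies are needed.
A valid assignment using 5 frequencies: T11=3, T9=1, T12=1, T6=5, T14=3, T7=2, T5=2, T8=4, T10=2, T13=3, T2=1. No two conflicting transmitters share a frequency.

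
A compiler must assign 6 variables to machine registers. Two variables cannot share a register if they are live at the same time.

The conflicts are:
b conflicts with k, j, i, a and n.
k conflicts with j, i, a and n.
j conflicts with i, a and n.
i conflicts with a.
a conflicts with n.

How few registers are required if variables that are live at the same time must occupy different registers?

5

b, k, j, a, n all conflict with each other, so at least 5 registers are needed.
5 registers suffice: register 1 → {a}; register 2 → {k}; register 3 → {j}; register 4 → {b}; register 5 → {i, n}. No two conflicting variables share a register.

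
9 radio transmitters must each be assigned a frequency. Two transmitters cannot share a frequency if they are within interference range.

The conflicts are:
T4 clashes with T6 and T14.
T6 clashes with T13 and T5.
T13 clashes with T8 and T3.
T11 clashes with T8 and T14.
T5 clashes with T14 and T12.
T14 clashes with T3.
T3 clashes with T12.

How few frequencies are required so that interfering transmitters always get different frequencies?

3

The cycle T3-T14-T4-T6-T13-T3 has odd length 5, so it cannot be 2-colored; at least 3 frequencies are needed.
Using 3 frequencies: T4=2, T6=1, T13=2, T11=2, T8=1, T5=2, T14=1, T3=3, T12=1. No two conflicting transmitters share a frequency.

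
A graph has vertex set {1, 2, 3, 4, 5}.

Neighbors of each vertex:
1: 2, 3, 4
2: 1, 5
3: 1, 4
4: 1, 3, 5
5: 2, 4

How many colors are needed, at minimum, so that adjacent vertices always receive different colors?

1, 3, 4 are pairwise adjacent, so at least 3 colors are needed.
3 colors suffice: color red → {2, 4}; color blue → {1, 5}; color green → {3}. Every edge joins two different colors.

3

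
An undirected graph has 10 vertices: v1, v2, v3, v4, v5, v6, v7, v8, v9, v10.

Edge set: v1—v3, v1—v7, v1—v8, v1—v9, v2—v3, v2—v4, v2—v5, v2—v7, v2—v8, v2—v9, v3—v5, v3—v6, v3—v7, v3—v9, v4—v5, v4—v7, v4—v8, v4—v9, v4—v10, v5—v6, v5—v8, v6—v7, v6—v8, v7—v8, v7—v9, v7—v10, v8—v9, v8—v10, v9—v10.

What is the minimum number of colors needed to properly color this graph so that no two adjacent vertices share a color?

5

v4, v7, v8, v9, v10 are pairwise adjacent (a clique of size 5), so at least 5 colors are needed.
5 colors suffice: color 1 → {v5, v7}; color 2 → {v3, v8}; color 3 → {v6, v9}; color 4 → {v1, v4}; color 5 → {v2, v10}. Each edge has distinct colors on its endpoints.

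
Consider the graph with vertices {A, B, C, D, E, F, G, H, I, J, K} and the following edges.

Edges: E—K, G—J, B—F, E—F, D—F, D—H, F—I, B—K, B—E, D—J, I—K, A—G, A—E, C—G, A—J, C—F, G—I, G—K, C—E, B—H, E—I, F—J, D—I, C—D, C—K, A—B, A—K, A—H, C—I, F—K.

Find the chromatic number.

C, E, F, I, K are mutually adjacent (a clique of size 5), so at least 5 colors are needed.
One proper 5-coloring: A=blue, B=yellow, C=purple, D=red, E=green, F=blue, G=green, H=green, I=yellow, J=yellow, K=red. Each edge has distinct colors on its endpoints.

5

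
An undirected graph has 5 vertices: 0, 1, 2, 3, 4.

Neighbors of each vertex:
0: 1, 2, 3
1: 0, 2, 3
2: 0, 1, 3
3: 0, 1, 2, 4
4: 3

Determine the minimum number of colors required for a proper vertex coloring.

0, 1, 2, 3 are pairwise adjacent (a clique of size 4), so at least 4 colors are needed.
A valid assignment using 4 colors: 0=yellow, 1=green, 2=blue, 3=red, 4=blue. Every edge joins two different colors.

4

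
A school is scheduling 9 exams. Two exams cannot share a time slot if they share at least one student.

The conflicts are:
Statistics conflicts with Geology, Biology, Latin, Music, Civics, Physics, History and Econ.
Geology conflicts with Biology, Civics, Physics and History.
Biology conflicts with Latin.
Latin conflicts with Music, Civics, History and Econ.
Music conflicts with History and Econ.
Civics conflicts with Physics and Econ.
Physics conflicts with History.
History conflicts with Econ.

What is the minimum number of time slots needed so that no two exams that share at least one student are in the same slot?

5

Statistics, Latin, Music, History, Econ all conflict with each other, so at least 5 time slots are needed.
5 time slots suffice: Statistics=1, Geology=2, Biology=3, Latin=2, Music=5, Civics=3, Physics=4, History=3, Econ=4. Each listed conflict is separated.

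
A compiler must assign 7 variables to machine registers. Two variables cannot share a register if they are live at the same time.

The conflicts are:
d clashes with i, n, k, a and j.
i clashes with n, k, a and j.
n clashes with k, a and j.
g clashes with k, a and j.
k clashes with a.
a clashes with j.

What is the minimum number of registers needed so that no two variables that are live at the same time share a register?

5

d, i, n, k, a pairwise conflict, so at least 5 registers are needed.
5 registers suffice: d=3, i=5, n=4, g=3, k=2, a=1, j=2. Every pair that conflicts lands in different registers.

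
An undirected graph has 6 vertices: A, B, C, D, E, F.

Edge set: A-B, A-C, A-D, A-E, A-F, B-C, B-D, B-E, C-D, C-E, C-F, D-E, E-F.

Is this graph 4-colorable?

A, B, C, D, E form a clique, so at least 5 colors are needed.
So 4 colors are not enough.

No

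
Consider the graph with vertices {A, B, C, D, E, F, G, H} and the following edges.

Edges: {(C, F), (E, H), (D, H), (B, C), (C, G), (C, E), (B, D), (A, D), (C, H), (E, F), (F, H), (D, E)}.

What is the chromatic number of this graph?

C, E, F, H are pairwise adjacent (a clique of size 4), so at least 4 colors are needed.
4 colors suffice: color 1 → {C, D}; color 2 → {A, B, G, H}; color 3 → {E}; color 4 → {F}. Every edge joins two different colors.

4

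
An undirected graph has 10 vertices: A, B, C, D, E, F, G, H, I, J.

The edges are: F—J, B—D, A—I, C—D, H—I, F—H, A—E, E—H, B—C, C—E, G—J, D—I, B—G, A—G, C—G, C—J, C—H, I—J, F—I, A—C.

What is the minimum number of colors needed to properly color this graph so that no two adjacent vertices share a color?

3

F, I, J are pairwise adjacent, so at least 3 colors are needed.
3 colors suffice: color red → {C, I}; color blue → {A, B, H, J}; color green → {D, E, F, G}. Each edge has distinct colors on its endpoints.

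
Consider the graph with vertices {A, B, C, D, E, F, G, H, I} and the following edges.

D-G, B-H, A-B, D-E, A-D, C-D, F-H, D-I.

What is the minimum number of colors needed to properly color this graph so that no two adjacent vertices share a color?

2

A and D are adjacent, so at least 2 colors are needed.
A valid assignment using 2 colors: A=2, B=1, C=2, D=1, E=2, F=1, G=2, H=2, I=2. Each edge has distinct colors on its endpoints.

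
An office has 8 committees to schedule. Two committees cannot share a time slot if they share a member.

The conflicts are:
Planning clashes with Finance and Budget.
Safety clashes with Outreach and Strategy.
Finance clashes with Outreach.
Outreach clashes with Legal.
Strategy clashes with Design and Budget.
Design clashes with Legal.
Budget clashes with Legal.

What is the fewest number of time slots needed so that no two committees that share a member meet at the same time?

3

The cycle Legal-Outreach-Safety-Strategy-Design-Legal has odd length 5, so it cannot be 2-colored; at least 3 time slots are needed.
A valid assignment using 3 time slots: Planning=2, Safety=3, Finance=3, Outreach=1, Strategy=2, Design=1, Budget=1, Legal=2. No two conflicting committees share a time slot.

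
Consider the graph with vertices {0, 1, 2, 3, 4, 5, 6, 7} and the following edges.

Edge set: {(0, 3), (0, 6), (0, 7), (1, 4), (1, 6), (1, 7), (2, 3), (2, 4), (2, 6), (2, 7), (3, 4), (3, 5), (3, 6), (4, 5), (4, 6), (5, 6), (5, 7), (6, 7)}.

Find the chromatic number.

3, 4, 5, 6 are pairwise adjacent (a clique of size 4), so at least 4 colors are needed.
4 colors suffice: color a → {6}; color b → {3, 7}; color c → {0, 4}; color d → {1, 2, 5}. Every edge joins two different colors.

4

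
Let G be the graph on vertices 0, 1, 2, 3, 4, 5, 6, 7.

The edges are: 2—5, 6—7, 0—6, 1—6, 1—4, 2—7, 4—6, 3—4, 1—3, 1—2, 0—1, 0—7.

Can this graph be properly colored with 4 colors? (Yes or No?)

Yes

The chromatic number is 3. 1, 3, 4 are mutually adjacent, so at least 3 colors are needed.
3 colors suffice: 0=green, 1=red, 2=blue, 3=blue, 4=green, 5=red, 6=blue, 7=red.
Since 4 ≥ 3, a proper 4-coloring certainly exists.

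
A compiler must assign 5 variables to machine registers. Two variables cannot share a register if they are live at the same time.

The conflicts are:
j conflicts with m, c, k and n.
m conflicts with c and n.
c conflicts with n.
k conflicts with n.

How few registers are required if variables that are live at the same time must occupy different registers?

4

j, m, c, n all conflict with each other, so at least 4 registers are needed.
4 registers suffice: register 1 → {j}; register 2 → {n}; register 3 → {m, k}; register 4 → {c}. Each listed conflict is separated.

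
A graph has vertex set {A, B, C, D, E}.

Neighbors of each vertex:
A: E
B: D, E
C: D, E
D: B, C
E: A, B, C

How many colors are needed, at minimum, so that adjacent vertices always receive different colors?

2

A and E are adjacent, so at least 2 colors are needed.
A valid assignment using 2 colors: A=blue, B=blue, C=blue, D=red, E=red. Every edge joins two different colors.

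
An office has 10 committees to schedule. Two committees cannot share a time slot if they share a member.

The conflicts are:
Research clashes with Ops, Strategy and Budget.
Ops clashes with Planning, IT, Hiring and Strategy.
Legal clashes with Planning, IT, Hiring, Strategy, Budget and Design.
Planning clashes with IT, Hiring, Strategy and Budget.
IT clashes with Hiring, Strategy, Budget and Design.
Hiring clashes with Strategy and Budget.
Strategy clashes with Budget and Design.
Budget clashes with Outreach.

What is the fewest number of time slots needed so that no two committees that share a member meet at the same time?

6

Legal, Planning, IT, Hiring, Strategy, Budget all conflict with each other, so at least 6 time slots are needed.
Using 6 time slots: Research=2, Ops=3, Legal=5, Planning=4, IT=2, Hiring=6, Strategy=1, Budget=3, Design=3, Outreach=1. Each listed conflict is separated.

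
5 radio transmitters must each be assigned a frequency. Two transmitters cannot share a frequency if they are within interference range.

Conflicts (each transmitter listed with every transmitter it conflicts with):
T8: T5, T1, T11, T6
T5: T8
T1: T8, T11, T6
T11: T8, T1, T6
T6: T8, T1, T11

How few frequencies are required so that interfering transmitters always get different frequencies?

T8, T1, T11, T6 pairwise conflict, so at least 4 frequencies are needed.
A valid assignment using 4 frequencies: T8=1, T5=2, T1=3, T11=4, T6=2. Each listed conflict is separated.

4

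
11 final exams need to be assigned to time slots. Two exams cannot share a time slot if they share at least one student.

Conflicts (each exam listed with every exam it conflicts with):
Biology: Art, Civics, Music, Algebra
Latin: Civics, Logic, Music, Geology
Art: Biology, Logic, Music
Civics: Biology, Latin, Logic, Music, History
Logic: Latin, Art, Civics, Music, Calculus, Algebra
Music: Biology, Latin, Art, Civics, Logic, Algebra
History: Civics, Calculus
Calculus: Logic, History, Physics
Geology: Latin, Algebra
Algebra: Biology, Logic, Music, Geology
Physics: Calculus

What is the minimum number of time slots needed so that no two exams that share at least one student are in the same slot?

4

Latin, Civics, Logic, Music pairwise conflict, so at least 4 time slots are needed.
4 time slots suffice: time slot 1 → {Biology, Logic, History, Geology, Physics}; time slot 2 → {Music, Calculus}; time slot 3 → {Art, Civics, Algebra}; time slot 4 → {Latin}. Every pair that conflicts lands in different time slots.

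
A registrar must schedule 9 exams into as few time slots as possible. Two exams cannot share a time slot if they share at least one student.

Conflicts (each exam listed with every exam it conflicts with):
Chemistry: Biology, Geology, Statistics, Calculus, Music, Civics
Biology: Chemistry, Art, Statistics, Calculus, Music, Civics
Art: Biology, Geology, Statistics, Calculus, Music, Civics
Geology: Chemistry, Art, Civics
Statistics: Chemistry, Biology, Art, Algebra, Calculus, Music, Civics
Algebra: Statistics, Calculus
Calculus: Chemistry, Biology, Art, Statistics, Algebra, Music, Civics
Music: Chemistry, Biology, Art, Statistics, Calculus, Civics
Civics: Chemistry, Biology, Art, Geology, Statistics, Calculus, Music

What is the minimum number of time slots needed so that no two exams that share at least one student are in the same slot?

Chemistry, Biology, Statistics, Calculus, Music, Civics pairwise conflict, so at least 6 time slots are needed.
Using 6 time slots: Chemistry=5, Biology=6, Art=5, Geology=1, Statistics=1, Algebra=2, Calculus=3, Music=4, Civics=2. Every pair that conflicts lands in different time slots.

6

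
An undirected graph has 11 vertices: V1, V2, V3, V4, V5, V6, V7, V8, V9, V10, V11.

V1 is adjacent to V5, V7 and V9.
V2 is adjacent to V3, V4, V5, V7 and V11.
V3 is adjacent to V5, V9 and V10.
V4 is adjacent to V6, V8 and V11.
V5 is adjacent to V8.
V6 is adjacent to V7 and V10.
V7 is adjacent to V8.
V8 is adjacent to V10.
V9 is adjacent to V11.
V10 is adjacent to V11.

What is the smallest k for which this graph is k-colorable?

3

V2, V3, V5 form a triangle, so at least 3 colors are needed.
One proper 3-coloring: V1=1, V2=1, V3=3, V4=2, V5=2, V6=3, V7=2, V8=3, V9=2, V10=1, V11=3. Each edge has distinct colors on its endpoints.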